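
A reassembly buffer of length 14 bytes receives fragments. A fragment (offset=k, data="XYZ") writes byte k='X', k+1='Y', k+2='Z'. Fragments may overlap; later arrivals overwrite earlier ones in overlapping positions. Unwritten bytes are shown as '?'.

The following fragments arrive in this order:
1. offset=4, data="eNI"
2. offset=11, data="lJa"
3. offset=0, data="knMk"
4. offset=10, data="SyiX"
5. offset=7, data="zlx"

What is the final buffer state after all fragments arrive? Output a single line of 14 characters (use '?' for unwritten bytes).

Answer: knMkeNIzlxSyiX

Derivation:
Fragment 1: offset=4 data="eNI" -> buffer=????eNI???????
Fragment 2: offset=11 data="lJa" -> buffer=????eNI????lJa
Fragment 3: offset=0 data="knMk" -> buffer=knMkeNI????lJa
Fragment 4: offset=10 data="SyiX" -> buffer=knMkeNI???SyiX
Fragment 5: offset=7 data="zlx" -> buffer=knMkeNIzlxSyiX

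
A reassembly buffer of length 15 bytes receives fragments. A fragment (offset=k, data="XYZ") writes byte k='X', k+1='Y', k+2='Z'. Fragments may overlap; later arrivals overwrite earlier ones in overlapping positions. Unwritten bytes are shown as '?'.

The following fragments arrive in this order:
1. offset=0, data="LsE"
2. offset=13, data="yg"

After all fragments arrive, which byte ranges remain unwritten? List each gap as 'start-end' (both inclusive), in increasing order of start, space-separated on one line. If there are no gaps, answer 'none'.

Answer: 3-12

Derivation:
Fragment 1: offset=0 len=3
Fragment 2: offset=13 len=2
Gaps: 3-12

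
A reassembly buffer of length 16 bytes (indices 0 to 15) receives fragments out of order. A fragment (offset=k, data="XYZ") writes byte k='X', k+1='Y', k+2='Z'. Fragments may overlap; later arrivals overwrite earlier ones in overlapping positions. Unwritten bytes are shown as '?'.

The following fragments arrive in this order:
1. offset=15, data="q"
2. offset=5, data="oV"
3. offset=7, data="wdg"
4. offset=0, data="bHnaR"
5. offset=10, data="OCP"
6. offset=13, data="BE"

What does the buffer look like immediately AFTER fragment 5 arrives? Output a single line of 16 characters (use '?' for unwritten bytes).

Fragment 1: offset=15 data="q" -> buffer=???????????????q
Fragment 2: offset=5 data="oV" -> buffer=?????oV????????q
Fragment 3: offset=7 data="wdg" -> buffer=?????oVwdg?????q
Fragment 4: offset=0 data="bHnaR" -> buffer=bHnaRoVwdg?????q
Fragment 5: offset=10 data="OCP" -> buffer=bHnaRoVwdgOCP??q

Answer: bHnaRoVwdgOCP??q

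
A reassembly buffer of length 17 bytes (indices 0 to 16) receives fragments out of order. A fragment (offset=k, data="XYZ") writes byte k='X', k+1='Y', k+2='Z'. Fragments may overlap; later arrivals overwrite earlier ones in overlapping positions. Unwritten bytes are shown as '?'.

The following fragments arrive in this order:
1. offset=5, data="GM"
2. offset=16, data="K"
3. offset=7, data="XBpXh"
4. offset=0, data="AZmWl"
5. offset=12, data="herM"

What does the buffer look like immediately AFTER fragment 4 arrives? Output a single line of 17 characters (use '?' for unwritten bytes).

Fragment 1: offset=5 data="GM" -> buffer=?????GM??????????
Fragment 2: offset=16 data="K" -> buffer=?????GM?????????K
Fragment 3: offset=7 data="XBpXh" -> buffer=?????GMXBpXh????K
Fragment 4: offset=0 data="AZmWl" -> buffer=AZmWlGMXBpXh????K

Answer: AZmWlGMXBpXh????K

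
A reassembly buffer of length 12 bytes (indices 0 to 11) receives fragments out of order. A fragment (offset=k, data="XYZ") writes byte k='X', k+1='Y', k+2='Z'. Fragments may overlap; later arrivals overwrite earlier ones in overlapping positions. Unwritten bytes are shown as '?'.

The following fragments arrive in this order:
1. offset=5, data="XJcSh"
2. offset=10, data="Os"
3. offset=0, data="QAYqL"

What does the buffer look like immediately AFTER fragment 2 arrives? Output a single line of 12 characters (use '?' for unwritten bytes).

Fragment 1: offset=5 data="XJcSh" -> buffer=?????XJcSh??
Fragment 2: offset=10 data="Os" -> buffer=?????XJcShOs

Answer: ?????XJcShOs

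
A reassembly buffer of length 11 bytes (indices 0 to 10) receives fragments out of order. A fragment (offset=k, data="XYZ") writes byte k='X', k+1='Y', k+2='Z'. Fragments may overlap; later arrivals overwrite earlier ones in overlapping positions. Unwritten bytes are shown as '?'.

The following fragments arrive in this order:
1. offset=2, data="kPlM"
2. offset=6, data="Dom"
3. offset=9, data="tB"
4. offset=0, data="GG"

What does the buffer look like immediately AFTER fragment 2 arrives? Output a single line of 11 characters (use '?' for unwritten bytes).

Answer: ??kPlMDom??

Derivation:
Fragment 1: offset=2 data="kPlM" -> buffer=??kPlM?????
Fragment 2: offset=6 data="Dom" -> buffer=??kPlMDom??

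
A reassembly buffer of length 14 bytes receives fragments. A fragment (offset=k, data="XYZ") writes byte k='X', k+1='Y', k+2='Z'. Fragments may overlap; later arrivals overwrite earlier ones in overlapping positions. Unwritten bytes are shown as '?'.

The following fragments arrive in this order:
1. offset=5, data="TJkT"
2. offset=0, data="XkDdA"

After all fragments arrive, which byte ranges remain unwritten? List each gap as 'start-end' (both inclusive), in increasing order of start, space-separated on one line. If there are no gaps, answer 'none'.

Answer: 9-13

Derivation:
Fragment 1: offset=5 len=4
Fragment 2: offset=0 len=5
Gaps: 9-13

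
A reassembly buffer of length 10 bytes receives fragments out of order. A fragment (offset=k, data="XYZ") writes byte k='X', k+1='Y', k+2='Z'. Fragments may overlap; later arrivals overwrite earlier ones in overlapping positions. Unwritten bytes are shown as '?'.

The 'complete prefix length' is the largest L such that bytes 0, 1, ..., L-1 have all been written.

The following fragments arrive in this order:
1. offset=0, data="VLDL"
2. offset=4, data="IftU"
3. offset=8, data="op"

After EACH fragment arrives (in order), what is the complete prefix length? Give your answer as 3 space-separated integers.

Fragment 1: offset=0 data="VLDL" -> buffer=VLDL?????? -> prefix_len=4
Fragment 2: offset=4 data="IftU" -> buffer=VLDLIftU?? -> prefix_len=8
Fragment 3: offset=8 data="op" -> buffer=VLDLIftUop -> prefix_len=10

Answer: 4 8 10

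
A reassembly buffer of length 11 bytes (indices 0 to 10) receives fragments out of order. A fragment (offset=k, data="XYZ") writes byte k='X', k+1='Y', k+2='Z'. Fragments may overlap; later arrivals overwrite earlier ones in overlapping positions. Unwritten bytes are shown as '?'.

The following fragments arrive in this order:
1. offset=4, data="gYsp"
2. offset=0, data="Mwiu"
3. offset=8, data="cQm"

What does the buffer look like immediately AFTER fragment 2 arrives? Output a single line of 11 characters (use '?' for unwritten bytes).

Answer: MwiugYsp???

Derivation:
Fragment 1: offset=4 data="gYsp" -> buffer=????gYsp???
Fragment 2: offset=0 data="Mwiu" -> buffer=MwiugYsp???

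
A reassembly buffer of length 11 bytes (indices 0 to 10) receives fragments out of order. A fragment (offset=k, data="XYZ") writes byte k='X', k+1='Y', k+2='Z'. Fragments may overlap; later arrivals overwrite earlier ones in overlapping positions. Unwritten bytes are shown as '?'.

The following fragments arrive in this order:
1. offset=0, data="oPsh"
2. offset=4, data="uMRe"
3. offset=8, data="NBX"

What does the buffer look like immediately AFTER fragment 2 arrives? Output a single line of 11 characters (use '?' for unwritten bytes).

Answer: oPshuMRe???

Derivation:
Fragment 1: offset=0 data="oPsh" -> buffer=oPsh???????
Fragment 2: offset=4 data="uMRe" -> buffer=oPshuMRe???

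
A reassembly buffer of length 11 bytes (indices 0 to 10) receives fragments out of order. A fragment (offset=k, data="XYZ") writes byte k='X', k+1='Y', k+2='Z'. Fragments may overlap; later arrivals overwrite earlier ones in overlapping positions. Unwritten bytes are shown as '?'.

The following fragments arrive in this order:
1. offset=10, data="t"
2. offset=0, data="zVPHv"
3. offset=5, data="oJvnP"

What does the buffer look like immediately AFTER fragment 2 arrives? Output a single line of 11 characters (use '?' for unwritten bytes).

Answer: zVPHv?????t

Derivation:
Fragment 1: offset=10 data="t" -> buffer=??????????t
Fragment 2: offset=0 data="zVPHv" -> buffer=zVPHv?????t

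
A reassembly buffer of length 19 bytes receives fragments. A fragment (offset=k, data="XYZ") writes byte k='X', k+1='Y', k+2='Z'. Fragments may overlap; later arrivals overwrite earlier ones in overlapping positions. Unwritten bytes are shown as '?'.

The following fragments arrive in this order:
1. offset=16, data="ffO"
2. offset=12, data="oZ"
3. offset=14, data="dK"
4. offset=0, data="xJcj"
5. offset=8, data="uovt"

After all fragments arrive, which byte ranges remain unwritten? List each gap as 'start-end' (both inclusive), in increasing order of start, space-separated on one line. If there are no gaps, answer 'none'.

Answer: 4-7

Derivation:
Fragment 1: offset=16 len=3
Fragment 2: offset=12 len=2
Fragment 3: offset=14 len=2
Fragment 4: offset=0 len=4
Fragment 5: offset=8 len=4
Gaps: 4-7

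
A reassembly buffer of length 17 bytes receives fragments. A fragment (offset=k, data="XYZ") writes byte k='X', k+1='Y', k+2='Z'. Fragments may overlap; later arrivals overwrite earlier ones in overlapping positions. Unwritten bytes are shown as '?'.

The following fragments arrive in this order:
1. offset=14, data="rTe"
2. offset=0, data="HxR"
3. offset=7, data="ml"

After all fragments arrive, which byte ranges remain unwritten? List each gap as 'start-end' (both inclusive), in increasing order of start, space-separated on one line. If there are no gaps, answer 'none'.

Fragment 1: offset=14 len=3
Fragment 2: offset=0 len=3
Fragment 3: offset=7 len=2
Gaps: 3-6 9-13

Answer: 3-6 9-13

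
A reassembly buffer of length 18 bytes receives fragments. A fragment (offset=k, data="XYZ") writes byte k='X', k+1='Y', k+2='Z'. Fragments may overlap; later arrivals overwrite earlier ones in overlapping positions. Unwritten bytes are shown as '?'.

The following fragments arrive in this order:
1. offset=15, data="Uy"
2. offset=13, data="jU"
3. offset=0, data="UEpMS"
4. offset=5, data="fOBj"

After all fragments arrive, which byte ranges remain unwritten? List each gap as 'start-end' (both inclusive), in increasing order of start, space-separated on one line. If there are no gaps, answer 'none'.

Fragment 1: offset=15 len=2
Fragment 2: offset=13 len=2
Fragment 3: offset=0 len=5
Fragment 4: offset=5 len=4
Gaps: 9-12 17-17

Answer: 9-12 17-17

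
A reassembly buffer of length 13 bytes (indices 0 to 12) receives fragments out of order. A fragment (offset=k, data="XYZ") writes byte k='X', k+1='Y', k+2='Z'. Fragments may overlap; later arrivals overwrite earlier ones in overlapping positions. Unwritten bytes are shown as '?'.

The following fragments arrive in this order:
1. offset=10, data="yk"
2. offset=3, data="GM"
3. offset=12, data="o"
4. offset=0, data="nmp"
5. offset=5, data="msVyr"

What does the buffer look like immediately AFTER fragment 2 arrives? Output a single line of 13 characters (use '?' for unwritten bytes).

Answer: ???GM?????yk?

Derivation:
Fragment 1: offset=10 data="yk" -> buffer=??????????yk?
Fragment 2: offset=3 data="GM" -> buffer=???GM?????yk?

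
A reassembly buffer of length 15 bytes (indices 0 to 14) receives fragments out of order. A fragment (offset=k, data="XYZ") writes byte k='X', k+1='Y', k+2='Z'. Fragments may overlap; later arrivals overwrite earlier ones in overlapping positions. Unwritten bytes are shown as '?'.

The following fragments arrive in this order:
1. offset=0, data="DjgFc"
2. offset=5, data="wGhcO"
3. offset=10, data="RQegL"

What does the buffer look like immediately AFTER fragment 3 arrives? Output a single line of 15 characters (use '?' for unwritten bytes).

Answer: DjgFcwGhcORQegL

Derivation:
Fragment 1: offset=0 data="DjgFc" -> buffer=DjgFc??????????
Fragment 2: offset=5 data="wGhcO" -> buffer=DjgFcwGhcO?????
Fragment 3: offset=10 data="RQegL" -> buffer=DjgFcwGhcORQegL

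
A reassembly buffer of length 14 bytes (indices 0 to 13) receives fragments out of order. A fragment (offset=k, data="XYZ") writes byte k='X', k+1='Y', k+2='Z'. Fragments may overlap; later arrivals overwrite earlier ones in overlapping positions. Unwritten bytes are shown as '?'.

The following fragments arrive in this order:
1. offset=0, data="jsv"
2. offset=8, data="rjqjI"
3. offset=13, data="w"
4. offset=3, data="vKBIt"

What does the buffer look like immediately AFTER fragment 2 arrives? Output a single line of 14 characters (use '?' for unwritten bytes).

Answer: jsv?????rjqjI?

Derivation:
Fragment 1: offset=0 data="jsv" -> buffer=jsv???????????
Fragment 2: offset=8 data="rjqjI" -> buffer=jsv?????rjqjI?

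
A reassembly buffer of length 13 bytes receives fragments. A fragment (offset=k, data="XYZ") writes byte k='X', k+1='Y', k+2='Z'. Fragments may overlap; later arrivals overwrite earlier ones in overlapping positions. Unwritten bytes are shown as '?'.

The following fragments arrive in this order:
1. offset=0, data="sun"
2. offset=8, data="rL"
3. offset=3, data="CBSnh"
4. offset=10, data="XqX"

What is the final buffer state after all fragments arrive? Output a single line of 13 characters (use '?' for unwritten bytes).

Answer: sunCBSnhrLXqX

Derivation:
Fragment 1: offset=0 data="sun" -> buffer=sun??????????
Fragment 2: offset=8 data="rL" -> buffer=sun?????rL???
Fragment 3: offset=3 data="CBSnh" -> buffer=sunCBSnhrL???
Fragment 4: offset=10 data="XqX" -> buffer=sunCBSnhrLXqX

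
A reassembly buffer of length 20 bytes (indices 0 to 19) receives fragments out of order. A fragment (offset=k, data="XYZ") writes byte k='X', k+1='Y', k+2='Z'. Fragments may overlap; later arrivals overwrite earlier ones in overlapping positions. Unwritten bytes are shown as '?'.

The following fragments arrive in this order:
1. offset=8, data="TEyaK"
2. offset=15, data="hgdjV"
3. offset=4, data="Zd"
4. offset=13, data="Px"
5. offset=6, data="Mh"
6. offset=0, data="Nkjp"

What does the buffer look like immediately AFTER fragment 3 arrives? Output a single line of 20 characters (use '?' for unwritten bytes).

Answer: ????Zd??TEyaK??hgdjV

Derivation:
Fragment 1: offset=8 data="TEyaK" -> buffer=????????TEyaK???????
Fragment 2: offset=15 data="hgdjV" -> buffer=????????TEyaK??hgdjV
Fragment 3: offset=4 data="Zd" -> buffer=????Zd??TEyaK??hgdjV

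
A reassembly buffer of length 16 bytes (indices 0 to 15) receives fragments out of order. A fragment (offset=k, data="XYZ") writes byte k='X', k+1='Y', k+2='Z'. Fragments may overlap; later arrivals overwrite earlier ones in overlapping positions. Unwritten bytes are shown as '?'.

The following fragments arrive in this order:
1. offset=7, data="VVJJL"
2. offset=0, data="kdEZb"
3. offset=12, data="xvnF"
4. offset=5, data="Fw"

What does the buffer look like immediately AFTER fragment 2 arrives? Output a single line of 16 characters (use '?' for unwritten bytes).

Fragment 1: offset=7 data="VVJJL" -> buffer=???????VVJJL????
Fragment 2: offset=0 data="kdEZb" -> buffer=kdEZb??VVJJL????

Answer: kdEZb??VVJJL????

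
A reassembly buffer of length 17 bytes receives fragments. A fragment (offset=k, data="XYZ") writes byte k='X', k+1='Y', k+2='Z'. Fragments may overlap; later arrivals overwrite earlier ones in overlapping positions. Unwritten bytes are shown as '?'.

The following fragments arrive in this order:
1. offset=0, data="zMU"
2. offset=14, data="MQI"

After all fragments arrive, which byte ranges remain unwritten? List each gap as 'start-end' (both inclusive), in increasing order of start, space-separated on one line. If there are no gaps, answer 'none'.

Answer: 3-13

Derivation:
Fragment 1: offset=0 len=3
Fragment 2: offset=14 len=3
Gaps: 3-13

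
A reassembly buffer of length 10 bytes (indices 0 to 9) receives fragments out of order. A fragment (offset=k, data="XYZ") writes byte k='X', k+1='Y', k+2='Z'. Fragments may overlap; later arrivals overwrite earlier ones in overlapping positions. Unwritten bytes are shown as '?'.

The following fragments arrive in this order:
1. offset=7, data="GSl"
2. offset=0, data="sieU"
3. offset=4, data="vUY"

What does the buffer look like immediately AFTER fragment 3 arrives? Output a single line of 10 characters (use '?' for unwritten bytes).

Fragment 1: offset=7 data="GSl" -> buffer=???????GSl
Fragment 2: offset=0 data="sieU" -> buffer=sieU???GSl
Fragment 3: offset=4 data="vUY" -> buffer=sieUvUYGSl

Answer: sieUvUYGSl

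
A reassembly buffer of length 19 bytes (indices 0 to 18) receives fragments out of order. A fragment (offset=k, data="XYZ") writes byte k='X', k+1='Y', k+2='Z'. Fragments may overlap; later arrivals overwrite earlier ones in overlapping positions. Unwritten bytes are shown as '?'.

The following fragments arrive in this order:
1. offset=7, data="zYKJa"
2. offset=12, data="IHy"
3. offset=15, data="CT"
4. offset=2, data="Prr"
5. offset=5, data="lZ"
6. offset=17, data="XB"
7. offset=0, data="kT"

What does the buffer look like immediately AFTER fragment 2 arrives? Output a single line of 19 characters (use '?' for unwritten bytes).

Fragment 1: offset=7 data="zYKJa" -> buffer=???????zYKJa???????
Fragment 2: offset=12 data="IHy" -> buffer=???????zYKJaIHy????

Answer: ???????zYKJaIHy????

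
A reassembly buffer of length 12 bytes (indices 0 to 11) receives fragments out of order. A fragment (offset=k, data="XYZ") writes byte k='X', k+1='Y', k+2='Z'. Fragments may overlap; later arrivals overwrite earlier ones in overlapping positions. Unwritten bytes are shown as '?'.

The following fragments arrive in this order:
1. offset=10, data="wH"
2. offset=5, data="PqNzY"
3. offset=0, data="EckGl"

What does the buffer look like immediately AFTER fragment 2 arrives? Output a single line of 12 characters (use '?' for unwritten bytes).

Fragment 1: offset=10 data="wH" -> buffer=??????????wH
Fragment 2: offset=5 data="PqNzY" -> buffer=?????PqNzYwH

Answer: ?????PqNzYwH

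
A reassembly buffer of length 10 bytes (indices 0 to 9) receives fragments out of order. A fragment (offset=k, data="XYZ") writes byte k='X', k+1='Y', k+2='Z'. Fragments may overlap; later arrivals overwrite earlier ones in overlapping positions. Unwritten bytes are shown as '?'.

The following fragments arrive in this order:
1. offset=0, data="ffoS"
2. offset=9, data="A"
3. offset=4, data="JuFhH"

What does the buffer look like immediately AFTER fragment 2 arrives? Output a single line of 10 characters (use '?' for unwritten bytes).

Fragment 1: offset=0 data="ffoS" -> buffer=ffoS??????
Fragment 2: offset=9 data="A" -> buffer=ffoS?????A

Answer: ffoS?????A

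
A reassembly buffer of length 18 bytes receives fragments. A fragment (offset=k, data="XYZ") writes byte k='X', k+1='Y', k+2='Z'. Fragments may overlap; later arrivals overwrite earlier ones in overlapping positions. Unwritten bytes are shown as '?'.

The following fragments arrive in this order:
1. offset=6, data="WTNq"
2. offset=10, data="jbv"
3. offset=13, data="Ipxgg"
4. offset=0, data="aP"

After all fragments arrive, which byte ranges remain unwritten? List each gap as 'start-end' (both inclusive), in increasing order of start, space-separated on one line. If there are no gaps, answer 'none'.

Fragment 1: offset=6 len=4
Fragment 2: offset=10 len=3
Fragment 3: offset=13 len=5
Fragment 4: offset=0 len=2
Gaps: 2-5

Answer: 2-5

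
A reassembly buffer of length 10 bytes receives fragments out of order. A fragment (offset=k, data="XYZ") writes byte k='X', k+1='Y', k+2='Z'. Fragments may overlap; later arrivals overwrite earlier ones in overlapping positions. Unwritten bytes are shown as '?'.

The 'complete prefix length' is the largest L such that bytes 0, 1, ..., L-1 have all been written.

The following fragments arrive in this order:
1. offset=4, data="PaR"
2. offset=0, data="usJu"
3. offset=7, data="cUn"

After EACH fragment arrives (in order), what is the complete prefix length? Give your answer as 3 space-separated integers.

Fragment 1: offset=4 data="PaR" -> buffer=????PaR??? -> prefix_len=0
Fragment 2: offset=0 data="usJu" -> buffer=usJuPaR??? -> prefix_len=7
Fragment 3: offset=7 data="cUn" -> buffer=usJuPaRcUn -> prefix_len=10

Answer: 0 7 10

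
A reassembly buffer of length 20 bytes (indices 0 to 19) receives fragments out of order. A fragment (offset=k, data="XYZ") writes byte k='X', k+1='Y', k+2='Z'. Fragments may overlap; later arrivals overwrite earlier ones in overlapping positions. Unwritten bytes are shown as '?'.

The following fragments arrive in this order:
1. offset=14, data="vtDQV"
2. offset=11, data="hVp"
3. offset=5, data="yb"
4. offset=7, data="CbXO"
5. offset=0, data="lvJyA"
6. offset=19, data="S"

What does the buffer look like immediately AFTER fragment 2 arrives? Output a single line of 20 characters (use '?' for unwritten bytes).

Fragment 1: offset=14 data="vtDQV" -> buffer=??????????????vtDQV?
Fragment 2: offset=11 data="hVp" -> buffer=???????????hVpvtDQV?

Answer: ???????????hVpvtDQV?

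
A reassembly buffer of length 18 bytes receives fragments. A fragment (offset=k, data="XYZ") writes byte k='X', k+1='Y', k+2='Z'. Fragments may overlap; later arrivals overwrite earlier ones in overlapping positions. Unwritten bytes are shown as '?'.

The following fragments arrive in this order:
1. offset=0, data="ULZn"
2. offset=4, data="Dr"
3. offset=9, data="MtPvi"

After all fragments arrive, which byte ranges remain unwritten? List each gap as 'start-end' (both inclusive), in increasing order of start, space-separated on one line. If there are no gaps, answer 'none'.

Fragment 1: offset=0 len=4
Fragment 2: offset=4 len=2
Fragment 3: offset=9 len=5
Gaps: 6-8 14-17

Answer: 6-8 14-17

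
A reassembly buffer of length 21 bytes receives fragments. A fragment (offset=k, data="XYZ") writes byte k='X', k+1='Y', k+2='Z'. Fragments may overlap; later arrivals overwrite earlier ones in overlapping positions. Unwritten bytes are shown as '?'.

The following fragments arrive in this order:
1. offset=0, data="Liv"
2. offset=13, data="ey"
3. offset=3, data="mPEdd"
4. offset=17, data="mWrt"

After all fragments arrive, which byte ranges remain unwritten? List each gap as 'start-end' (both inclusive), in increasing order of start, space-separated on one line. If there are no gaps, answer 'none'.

Answer: 8-12 15-16

Derivation:
Fragment 1: offset=0 len=3
Fragment 2: offset=13 len=2
Fragment 3: offset=3 len=5
Fragment 4: offset=17 len=4
Gaps: 8-12 15-16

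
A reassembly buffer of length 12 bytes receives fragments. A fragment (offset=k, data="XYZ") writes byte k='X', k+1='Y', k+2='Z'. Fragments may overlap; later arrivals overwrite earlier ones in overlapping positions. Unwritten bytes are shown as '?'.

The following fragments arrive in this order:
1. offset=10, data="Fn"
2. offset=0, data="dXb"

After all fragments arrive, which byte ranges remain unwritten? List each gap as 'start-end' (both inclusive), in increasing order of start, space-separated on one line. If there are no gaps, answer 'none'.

Fragment 1: offset=10 len=2
Fragment 2: offset=0 len=3
Gaps: 3-9

Answer: 3-9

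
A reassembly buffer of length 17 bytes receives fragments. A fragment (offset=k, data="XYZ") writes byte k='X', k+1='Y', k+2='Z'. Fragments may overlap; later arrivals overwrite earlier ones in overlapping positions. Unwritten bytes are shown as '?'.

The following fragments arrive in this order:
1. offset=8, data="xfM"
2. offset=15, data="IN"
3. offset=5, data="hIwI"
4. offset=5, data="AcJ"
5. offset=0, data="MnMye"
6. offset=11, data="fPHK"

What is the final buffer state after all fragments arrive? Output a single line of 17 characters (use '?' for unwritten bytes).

Fragment 1: offset=8 data="xfM" -> buffer=????????xfM??????
Fragment 2: offset=15 data="IN" -> buffer=????????xfM????IN
Fragment 3: offset=5 data="hIwI" -> buffer=?????hIwIfM????IN
Fragment 4: offset=5 data="AcJ" -> buffer=?????AcJIfM????IN
Fragment 5: offset=0 data="MnMye" -> buffer=MnMyeAcJIfM????IN
Fragment 6: offset=11 data="fPHK" -> buffer=MnMyeAcJIfMfPHKIN

Answer: MnMyeAcJIfMfPHKIN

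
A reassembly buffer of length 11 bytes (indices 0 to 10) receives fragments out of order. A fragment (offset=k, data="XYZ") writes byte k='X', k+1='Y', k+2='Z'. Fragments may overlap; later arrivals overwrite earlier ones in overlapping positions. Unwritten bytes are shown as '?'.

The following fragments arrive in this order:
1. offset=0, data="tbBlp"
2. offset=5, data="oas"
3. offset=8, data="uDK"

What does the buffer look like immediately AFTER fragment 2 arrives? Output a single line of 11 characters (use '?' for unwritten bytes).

Answer: tbBlpoas???

Derivation:
Fragment 1: offset=0 data="tbBlp" -> buffer=tbBlp??????
Fragment 2: offset=5 data="oas" -> buffer=tbBlpoas???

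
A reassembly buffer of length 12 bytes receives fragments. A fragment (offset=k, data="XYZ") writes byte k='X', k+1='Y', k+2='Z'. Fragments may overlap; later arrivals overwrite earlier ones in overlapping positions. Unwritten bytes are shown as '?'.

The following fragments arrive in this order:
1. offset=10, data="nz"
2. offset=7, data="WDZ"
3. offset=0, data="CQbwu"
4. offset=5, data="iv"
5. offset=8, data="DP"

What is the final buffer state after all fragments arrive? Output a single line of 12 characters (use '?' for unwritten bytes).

Fragment 1: offset=10 data="nz" -> buffer=??????????nz
Fragment 2: offset=7 data="WDZ" -> buffer=???????WDZnz
Fragment 3: offset=0 data="CQbwu" -> buffer=CQbwu??WDZnz
Fragment 4: offset=5 data="iv" -> buffer=CQbwuivWDZnz
Fragment 5: offset=8 data="DP" -> buffer=CQbwuivWDPnz

Answer: CQbwuivWDPnz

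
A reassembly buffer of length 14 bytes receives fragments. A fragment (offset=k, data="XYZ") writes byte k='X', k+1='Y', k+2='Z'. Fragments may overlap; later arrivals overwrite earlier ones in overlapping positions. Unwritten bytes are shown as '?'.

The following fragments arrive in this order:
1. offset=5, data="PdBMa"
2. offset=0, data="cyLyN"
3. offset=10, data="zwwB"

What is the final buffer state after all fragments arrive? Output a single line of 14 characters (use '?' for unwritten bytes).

Answer: cyLyNPdBMazwwB

Derivation:
Fragment 1: offset=5 data="PdBMa" -> buffer=?????PdBMa????
Fragment 2: offset=0 data="cyLyN" -> buffer=cyLyNPdBMa????
Fragment 3: offset=10 data="zwwB" -> buffer=cyLyNPdBMazwwB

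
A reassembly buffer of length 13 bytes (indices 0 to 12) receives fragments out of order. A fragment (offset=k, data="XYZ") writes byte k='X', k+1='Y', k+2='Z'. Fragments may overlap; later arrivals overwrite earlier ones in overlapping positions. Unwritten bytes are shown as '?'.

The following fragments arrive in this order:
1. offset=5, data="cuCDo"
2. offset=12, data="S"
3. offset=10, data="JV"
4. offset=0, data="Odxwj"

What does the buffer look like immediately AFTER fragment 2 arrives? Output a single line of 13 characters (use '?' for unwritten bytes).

Answer: ?????cuCDo??S

Derivation:
Fragment 1: offset=5 data="cuCDo" -> buffer=?????cuCDo???
Fragment 2: offset=12 data="S" -> buffer=?????cuCDo??S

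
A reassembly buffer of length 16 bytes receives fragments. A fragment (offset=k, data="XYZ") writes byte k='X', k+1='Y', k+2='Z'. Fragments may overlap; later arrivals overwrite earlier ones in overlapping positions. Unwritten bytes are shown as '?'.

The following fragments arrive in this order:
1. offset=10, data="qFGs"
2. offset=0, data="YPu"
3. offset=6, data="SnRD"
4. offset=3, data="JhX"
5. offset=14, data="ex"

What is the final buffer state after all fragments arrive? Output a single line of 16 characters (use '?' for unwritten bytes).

Answer: YPuJhXSnRDqFGsex

Derivation:
Fragment 1: offset=10 data="qFGs" -> buffer=??????????qFGs??
Fragment 2: offset=0 data="YPu" -> buffer=YPu???????qFGs??
Fragment 3: offset=6 data="SnRD" -> buffer=YPu???SnRDqFGs??
Fragment 4: offset=3 data="JhX" -> buffer=YPuJhXSnRDqFGs??
Fragment 5: offset=14 data="ex" -> buffer=YPuJhXSnRDqFGsex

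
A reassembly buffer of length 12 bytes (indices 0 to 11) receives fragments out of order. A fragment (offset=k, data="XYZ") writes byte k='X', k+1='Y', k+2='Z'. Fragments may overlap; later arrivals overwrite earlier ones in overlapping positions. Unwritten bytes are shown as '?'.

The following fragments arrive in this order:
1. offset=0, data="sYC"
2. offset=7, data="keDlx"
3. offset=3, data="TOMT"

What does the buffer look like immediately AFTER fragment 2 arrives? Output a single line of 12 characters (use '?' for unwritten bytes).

Fragment 1: offset=0 data="sYC" -> buffer=sYC?????????
Fragment 2: offset=7 data="keDlx" -> buffer=sYC????keDlx

Answer: sYC????keDlx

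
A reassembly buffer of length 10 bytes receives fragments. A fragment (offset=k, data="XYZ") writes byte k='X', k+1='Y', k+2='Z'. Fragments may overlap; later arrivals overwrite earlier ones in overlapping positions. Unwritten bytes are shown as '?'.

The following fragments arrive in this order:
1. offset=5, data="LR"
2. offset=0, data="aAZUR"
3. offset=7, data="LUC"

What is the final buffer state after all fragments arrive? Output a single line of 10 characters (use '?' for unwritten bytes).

Answer: aAZURLRLUC

Derivation:
Fragment 1: offset=5 data="LR" -> buffer=?????LR???
Fragment 2: offset=0 data="aAZUR" -> buffer=aAZURLR???
Fragment 3: offset=7 data="LUC" -> buffer=aAZURLRLUC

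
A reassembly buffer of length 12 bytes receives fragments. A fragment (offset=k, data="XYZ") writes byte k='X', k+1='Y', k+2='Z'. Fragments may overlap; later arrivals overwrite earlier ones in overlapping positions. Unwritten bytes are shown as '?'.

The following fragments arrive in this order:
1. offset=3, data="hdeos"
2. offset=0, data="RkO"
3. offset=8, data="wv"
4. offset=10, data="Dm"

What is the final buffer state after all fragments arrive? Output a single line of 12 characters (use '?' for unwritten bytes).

Answer: RkOhdeoswvDm

Derivation:
Fragment 1: offset=3 data="hdeos" -> buffer=???hdeos????
Fragment 2: offset=0 data="RkO" -> buffer=RkOhdeos????
Fragment 3: offset=8 data="wv" -> buffer=RkOhdeoswv??
Fragment 4: offset=10 data="Dm" -> buffer=RkOhdeoswvDm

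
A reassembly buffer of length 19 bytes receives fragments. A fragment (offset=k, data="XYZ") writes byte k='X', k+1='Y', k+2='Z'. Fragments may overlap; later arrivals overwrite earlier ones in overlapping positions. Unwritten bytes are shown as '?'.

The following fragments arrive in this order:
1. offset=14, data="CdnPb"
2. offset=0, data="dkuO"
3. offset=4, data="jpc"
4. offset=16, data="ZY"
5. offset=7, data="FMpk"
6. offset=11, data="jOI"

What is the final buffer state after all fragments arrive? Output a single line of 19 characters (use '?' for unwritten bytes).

Answer: dkuOjpcFMpkjOICdZYb

Derivation:
Fragment 1: offset=14 data="CdnPb" -> buffer=??????????????CdnPb
Fragment 2: offset=0 data="dkuO" -> buffer=dkuO??????????CdnPb
Fragment 3: offset=4 data="jpc" -> buffer=dkuOjpc???????CdnPb
Fragment 4: offset=16 data="ZY" -> buffer=dkuOjpc???????CdZYb
Fragment 5: offset=7 data="FMpk" -> buffer=dkuOjpcFMpk???CdZYb
Fragment 6: offset=11 data="jOI" -> buffer=dkuOjpcFMpkjOICdZYb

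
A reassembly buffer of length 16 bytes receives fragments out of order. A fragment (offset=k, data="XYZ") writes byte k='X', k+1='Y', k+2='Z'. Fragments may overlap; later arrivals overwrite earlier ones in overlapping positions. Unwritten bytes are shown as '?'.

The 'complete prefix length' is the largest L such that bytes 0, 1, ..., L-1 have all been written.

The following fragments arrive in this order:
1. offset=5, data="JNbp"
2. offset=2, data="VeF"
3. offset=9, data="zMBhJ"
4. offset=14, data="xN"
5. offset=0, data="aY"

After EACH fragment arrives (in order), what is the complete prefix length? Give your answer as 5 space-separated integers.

Answer: 0 0 0 0 16

Derivation:
Fragment 1: offset=5 data="JNbp" -> buffer=?????JNbp??????? -> prefix_len=0
Fragment 2: offset=2 data="VeF" -> buffer=??VeFJNbp??????? -> prefix_len=0
Fragment 3: offset=9 data="zMBhJ" -> buffer=??VeFJNbpzMBhJ?? -> prefix_len=0
Fragment 4: offset=14 data="xN" -> buffer=??VeFJNbpzMBhJxN -> prefix_len=0
Fragment 5: offset=0 data="aY" -> buffer=aYVeFJNbpzMBhJxN -> prefix_len=16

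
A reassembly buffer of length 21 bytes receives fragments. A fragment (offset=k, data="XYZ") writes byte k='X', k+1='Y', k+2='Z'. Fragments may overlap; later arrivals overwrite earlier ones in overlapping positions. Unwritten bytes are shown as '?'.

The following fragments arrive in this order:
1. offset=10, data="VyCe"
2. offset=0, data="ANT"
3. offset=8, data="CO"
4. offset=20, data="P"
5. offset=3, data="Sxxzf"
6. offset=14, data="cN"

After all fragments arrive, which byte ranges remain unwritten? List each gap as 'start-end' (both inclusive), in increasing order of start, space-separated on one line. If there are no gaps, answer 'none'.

Fragment 1: offset=10 len=4
Fragment 2: offset=0 len=3
Fragment 3: offset=8 len=2
Fragment 4: offset=20 len=1
Fragment 5: offset=3 len=5
Fragment 6: offset=14 len=2
Gaps: 16-19

Answer: 16-19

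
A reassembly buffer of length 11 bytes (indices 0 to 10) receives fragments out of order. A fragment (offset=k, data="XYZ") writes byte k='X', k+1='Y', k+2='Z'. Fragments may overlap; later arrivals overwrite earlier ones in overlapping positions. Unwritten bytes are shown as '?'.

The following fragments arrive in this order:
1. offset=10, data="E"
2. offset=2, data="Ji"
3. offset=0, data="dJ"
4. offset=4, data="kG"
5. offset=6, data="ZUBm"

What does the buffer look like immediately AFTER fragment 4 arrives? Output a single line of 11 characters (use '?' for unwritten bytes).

Fragment 1: offset=10 data="E" -> buffer=??????????E
Fragment 2: offset=2 data="Ji" -> buffer=??Ji??????E
Fragment 3: offset=0 data="dJ" -> buffer=dJJi??????E
Fragment 4: offset=4 data="kG" -> buffer=dJJikG????E

Answer: dJJikG????E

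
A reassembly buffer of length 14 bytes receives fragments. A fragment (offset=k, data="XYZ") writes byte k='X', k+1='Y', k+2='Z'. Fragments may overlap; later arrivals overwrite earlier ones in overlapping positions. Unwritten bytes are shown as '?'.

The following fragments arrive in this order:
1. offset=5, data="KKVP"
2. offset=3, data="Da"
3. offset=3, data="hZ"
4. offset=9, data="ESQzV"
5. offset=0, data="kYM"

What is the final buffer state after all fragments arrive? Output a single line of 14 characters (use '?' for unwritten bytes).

Answer: kYMhZKKVPESQzV

Derivation:
Fragment 1: offset=5 data="KKVP" -> buffer=?????KKVP?????
Fragment 2: offset=3 data="Da" -> buffer=???DaKKVP?????
Fragment 3: offset=3 data="hZ" -> buffer=???hZKKVP?????
Fragment 4: offset=9 data="ESQzV" -> buffer=???hZKKVPESQzV
Fragment 5: offset=0 data="kYM" -> buffer=kYMhZKKVPESQzV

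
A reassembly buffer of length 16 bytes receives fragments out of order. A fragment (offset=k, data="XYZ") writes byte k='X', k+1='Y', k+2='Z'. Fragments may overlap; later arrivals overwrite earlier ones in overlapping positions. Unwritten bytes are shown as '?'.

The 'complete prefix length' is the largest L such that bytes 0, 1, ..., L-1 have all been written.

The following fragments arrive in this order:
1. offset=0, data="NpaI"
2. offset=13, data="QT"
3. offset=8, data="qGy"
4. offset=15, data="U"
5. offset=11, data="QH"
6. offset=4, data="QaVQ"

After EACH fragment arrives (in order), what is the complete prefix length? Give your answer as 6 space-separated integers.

Fragment 1: offset=0 data="NpaI" -> buffer=NpaI???????????? -> prefix_len=4
Fragment 2: offset=13 data="QT" -> buffer=NpaI?????????QT? -> prefix_len=4
Fragment 3: offset=8 data="qGy" -> buffer=NpaI????qGy??QT? -> prefix_len=4
Fragment 4: offset=15 data="U" -> buffer=NpaI????qGy??QTU -> prefix_len=4
Fragment 5: offset=11 data="QH" -> buffer=NpaI????qGyQHQTU -> prefix_len=4
Fragment 6: offset=4 data="QaVQ" -> buffer=NpaIQaVQqGyQHQTU -> prefix_len=16

Answer: 4 4 4 4 4 16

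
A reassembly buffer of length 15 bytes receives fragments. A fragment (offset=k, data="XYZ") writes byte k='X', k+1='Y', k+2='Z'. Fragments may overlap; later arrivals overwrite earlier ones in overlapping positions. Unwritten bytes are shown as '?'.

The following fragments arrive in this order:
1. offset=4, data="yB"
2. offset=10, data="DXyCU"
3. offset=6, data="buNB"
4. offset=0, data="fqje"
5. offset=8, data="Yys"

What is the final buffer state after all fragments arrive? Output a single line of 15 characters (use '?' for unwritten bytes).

Answer: fqjeyBbuYysXyCU

Derivation:
Fragment 1: offset=4 data="yB" -> buffer=????yB?????????
Fragment 2: offset=10 data="DXyCU" -> buffer=????yB????DXyCU
Fragment 3: offset=6 data="buNB" -> buffer=????yBbuNBDXyCU
Fragment 4: offset=0 data="fqje" -> buffer=fqjeyBbuNBDXyCU
Fragment 5: offset=8 data="Yys" -> buffer=fqjeyBbuYysXyCU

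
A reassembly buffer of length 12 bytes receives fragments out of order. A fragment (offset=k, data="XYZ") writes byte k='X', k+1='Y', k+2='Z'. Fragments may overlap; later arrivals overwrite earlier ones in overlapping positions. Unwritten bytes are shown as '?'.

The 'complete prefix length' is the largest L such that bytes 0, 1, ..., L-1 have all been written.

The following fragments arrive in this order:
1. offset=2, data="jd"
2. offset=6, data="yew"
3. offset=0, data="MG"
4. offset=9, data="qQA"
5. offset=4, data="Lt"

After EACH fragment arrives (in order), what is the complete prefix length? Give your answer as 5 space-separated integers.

Answer: 0 0 4 4 12

Derivation:
Fragment 1: offset=2 data="jd" -> buffer=??jd???????? -> prefix_len=0
Fragment 2: offset=6 data="yew" -> buffer=??jd??yew??? -> prefix_len=0
Fragment 3: offset=0 data="MG" -> buffer=MGjd??yew??? -> prefix_len=4
Fragment 4: offset=9 data="qQA" -> buffer=MGjd??yewqQA -> prefix_len=4
Fragment 5: offset=4 data="Lt" -> buffer=MGjdLtyewqQA -> prefix_len=12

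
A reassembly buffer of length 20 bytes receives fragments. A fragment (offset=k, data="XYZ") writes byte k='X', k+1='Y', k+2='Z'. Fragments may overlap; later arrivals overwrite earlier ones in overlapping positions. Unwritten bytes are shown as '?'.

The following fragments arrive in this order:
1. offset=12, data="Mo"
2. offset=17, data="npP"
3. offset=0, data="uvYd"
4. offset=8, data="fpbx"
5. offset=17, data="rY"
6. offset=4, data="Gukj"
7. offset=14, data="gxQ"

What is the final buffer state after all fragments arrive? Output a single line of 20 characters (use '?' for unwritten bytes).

Fragment 1: offset=12 data="Mo" -> buffer=????????????Mo??????
Fragment 2: offset=17 data="npP" -> buffer=????????????Mo???npP
Fragment 3: offset=0 data="uvYd" -> buffer=uvYd????????Mo???npP
Fragment 4: offset=8 data="fpbx" -> buffer=uvYd????fpbxMo???npP
Fragment 5: offset=17 data="rY" -> buffer=uvYd????fpbxMo???rYP
Fragment 6: offset=4 data="Gukj" -> buffer=uvYdGukjfpbxMo???rYP
Fragment 7: offset=14 data="gxQ" -> buffer=uvYdGukjfpbxMogxQrYP

Answer: uvYdGukjfpbxMogxQrYP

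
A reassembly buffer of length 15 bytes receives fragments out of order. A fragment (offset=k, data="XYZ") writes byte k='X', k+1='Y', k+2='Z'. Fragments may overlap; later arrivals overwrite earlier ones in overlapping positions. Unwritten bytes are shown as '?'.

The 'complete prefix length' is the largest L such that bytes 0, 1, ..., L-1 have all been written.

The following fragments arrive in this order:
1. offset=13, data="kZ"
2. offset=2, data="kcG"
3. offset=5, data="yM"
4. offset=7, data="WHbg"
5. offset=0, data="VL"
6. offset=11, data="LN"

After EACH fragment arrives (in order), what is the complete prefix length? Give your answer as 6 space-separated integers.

Fragment 1: offset=13 data="kZ" -> buffer=?????????????kZ -> prefix_len=0
Fragment 2: offset=2 data="kcG" -> buffer=??kcG????????kZ -> prefix_len=0
Fragment 3: offset=5 data="yM" -> buffer=??kcGyM??????kZ -> prefix_len=0
Fragment 4: offset=7 data="WHbg" -> buffer=??kcGyMWHbg??kZ -> prefix_len=0
Fragment 5: offset=0 data="VL" -> buffer=VLkcGyMWHbg??kZ -> prefix_len=11
Fragment 6: offset=11 data="LN" -> buffer=VLkcGyMWHbgLNkZ -> prefix_len=15

Answer: 0 0 0 0 11 15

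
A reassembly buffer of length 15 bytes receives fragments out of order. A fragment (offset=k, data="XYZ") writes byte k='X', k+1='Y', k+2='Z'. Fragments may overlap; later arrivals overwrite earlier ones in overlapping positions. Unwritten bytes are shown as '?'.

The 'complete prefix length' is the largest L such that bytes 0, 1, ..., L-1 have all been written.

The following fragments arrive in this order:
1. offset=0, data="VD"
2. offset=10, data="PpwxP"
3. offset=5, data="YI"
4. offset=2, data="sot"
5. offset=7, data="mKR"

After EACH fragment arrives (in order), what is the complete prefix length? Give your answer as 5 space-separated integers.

Answer: 2 2 2 7 15

Derivation:
Fragment 1: offset=0 data="VD" -> buffer=VD????????????? -> prefix_len=2
Fragment 2: offset=10 data="PpwxP" -> buffer=VD????????PpwxP -> prefix_len=2
Fragment 3: offset=5 data="YI" -> buffer=VD???YI???PpwxP -> prefix_len=2
Fragment 4: offset=2 data="sot" -> buffer=VDsotYI???PpwxP -> prefix_len=7
Fragment 5: offset=7 data="mKR" -> buffer=VDsotYImKRPpwxP -> prefix_len=15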